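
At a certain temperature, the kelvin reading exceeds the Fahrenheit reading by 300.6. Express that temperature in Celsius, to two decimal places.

-74.31°C

Let x be the Fahrenheit reading; then the kelvin reading is 5/9·x + 255.372.
(5/9·x + 255.372) - x = 300.6  ⇒  (-4/9)·x = 45.2278  ⇒  x = -101.7625°F.
In Celsius: (-101.7625 - 32) × 5/9 = -74.31°C.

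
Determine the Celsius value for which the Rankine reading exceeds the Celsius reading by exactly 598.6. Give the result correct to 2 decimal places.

133.66°C

Let C be the Celsius reading. The Rankine reading is R = 1.8·C + 491.67.
Require R - C = 598.6: (0.8)·C + 491.67 = 598.6.
C = (598.6 - 491.67) / (0.8) = 133.66.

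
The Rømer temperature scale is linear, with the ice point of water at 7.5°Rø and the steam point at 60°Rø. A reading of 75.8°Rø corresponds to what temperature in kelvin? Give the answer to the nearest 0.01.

Linear interpolation between the fixed points: C = (75.8 - 7.5) × 100 / (60 - 7.5) = 130.0952°C.
Then 130.0952 + 273.15 = 403.25 K.

403.25 K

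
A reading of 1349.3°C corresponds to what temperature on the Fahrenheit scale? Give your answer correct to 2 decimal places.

2460.74°F

In Fahrenheit: 1349.3000 × 1.8 + 32 = 2460.74°F.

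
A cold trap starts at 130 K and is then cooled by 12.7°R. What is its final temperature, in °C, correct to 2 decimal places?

Initial temperature in Celsius: 130 - 273.15 = -143.1500°C.
The 12.7°R change is an interval, so only the factor 5/9 applies: -12.7 × 5/9 = -7.0556°C.
Final Celsius temperature: -143.1500 - 7.0556 = -150.2056°C.

-150.21°C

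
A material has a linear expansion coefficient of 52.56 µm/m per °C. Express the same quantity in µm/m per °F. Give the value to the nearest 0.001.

29.200 µm/m per °F

Since only a temperature interval is involved, the additive offset between the scales drops out.
A change of 1°F is a change of 5/9°C, so per °F the value is 52.56 × 5/9 = 29.200.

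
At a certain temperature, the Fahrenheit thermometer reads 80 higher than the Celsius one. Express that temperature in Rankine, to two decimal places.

599.67°R

Let x be the Celsius reading; then the Fahrenheit reading is 1.8·x + 32.
(1.8·x + 32) - x = 80  ⇒  (0.8)·x = 48  ⇒  x = 60.0000°C.
In Rankine: 60.0000 × 1.8 + 491.67 = 599.67°R.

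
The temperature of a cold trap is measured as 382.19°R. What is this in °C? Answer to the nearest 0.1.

-60.8°C

In Celsius: (382.19 - 491.67) × 5/9 = -60.8222°C.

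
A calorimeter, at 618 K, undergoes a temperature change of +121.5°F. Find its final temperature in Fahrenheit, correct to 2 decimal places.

Initial temperature in Celsius: 618 - 273.15 = 344.8500°C.
The 121.5°F change is an interval, so only the factor 5/9 applies: +121.5 × 5/9 = +67.5000°C.
Final Celsius temperature: 344.8500 + 67.5000 = 412.3500°C.
In Fahrenheit: 412.3500 × 1.8 + 32 = 774.23°F.

774.23°F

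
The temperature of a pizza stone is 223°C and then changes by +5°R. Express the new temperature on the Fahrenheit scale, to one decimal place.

438.4°F

The 5°R change is an interval, so only the factor 5/9 applies: +5 × 5/9 = +2.7778°C.
Final Celsius temperature: 223.0000 + 2.7778 = 225.7778°C.
In Fahrenheit: 225.7778 × 1.8 + 32 = 438.4°F.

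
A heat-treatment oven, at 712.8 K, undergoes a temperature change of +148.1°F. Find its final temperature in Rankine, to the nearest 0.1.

Initial temperature in Celsius: 712.8 - 273.15 = 439.6500°C.
The 148.1°F change is an interval, so only the factor 5/9 applies: +148.1 × 5/9 = +82.2778°C.
Final Celsius temperature: 439.6500 + 82.2778 = 521.9278°C.
In Rankine: 521.9278 × 1.8 + 491.67 = 1431.1°R.

1431.1°R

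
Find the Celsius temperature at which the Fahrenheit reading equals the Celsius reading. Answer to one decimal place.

Let C be the Celsius reading. The Fahrenheit reading is F = 1.8·C + 32.
Set F = C: 1.8·C + 32 = C.
(0.8)·C = -32  ⇒  C = -40.0.

-40.0°C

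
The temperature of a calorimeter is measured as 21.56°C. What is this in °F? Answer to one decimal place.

70.8°F

In Fahrenheit: 21.5600 × 1.8 + 32 = 70.8°F.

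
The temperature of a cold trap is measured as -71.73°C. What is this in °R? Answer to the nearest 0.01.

362.56°R

In Rankine: -71.7300 × 1.8 + 491.67 = 362.56°R.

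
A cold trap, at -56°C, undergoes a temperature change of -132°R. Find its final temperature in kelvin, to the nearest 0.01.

The 132°R change is an interval, so only the factor 5/9 applies: -132 × 5/9 = -73.3333°C.
Final Celsius temperature: -56.0000 - 73.3333 = -129.3333°C.
In kelvin: -129.3333 + 273.15 = 143.82 K.

143.82 K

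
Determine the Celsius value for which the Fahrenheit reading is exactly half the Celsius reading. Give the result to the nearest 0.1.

Let C be the Celsius reading. The Fahrenheit reading is F = 1.8·C + 32.
Require F = 0.5·C: 1.8·C + 32 = 0.5·C.
(1.3)·C = -32  ⇒  C = -24.6.

-24.6°C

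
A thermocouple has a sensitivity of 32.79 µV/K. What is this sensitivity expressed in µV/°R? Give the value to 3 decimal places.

18.217 µV/°R

Since only a temperature interval is involved, the additive offset between the scales drops out.
A change of 1°R is a change of 5/9 K, so per °R the value is 32.79 × 5/9 = 18.217.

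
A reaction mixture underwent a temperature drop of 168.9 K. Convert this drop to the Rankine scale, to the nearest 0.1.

304.0°R

An interval of 1 K corresponds to 1.8°R.
168.9 × 1.8 = 304.0.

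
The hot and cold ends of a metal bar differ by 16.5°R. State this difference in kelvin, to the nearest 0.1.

9.2 K

Only the scale ratio 5/9 matters for a change in temperature.
16.5 × 5/9 = 9.2.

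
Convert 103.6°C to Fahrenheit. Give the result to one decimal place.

218.5°F

In Fahrenheit: 103.6000 × 1.8 + 32 = 218.5°F.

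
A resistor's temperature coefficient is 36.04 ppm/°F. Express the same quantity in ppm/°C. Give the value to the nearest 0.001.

The quantity depends on a temperature interval, so only the ratio of degree sizes applies; the offset between the scales is irrelevant.
A change of 1°C is a change of 1.8°F, so per °C the value is 36.04 × 1.8 = 64.872.

64.872 ppm/°C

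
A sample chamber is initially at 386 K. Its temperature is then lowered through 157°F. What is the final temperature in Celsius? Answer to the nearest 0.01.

25.63°C

Initial temperature in Celsius: 386 - 273.15 = 112.8500°C.
The 157°F change is an interval, so only the factor 5/9 applies: -157 × 5/9 = -87.2222°C.
Final Celsius temperature: 112.8500 - 87.2222 = 25.6278°C.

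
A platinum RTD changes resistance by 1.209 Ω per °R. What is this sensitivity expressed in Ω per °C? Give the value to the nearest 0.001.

The quantity depends on a temperature interval, so only the ratio of degree sizes applies; the offset between the scales is irrelevant.
A change of 1°C is a change of 1.8°R, so per °C the value is 1.209 × 1.8 = 2.176.

2.176 Ω per °C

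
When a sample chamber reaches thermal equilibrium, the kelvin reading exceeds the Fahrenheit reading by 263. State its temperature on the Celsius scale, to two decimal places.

-27.31°C

Let x be the Fahrenheit reading; then the kelvin reading is 5/9·x + 255.372.
(5/9·x + 255.372) - x = 263  ⇒  (-4/9)·x = 7.62778  ⇒  x = -17.1625°F.
In Celsius: (-17.1625 - 32) × 5/9 = -27.31°C.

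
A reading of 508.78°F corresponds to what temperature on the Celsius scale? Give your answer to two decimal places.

264.88°C

In Celsius: (508.78 - 32) × 5/9 = 264.8778°C.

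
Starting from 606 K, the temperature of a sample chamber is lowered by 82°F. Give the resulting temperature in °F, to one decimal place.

Initial temperature in Celsius: 606 - 273.15 = 332.8500°C.
The 82°F change is an interval, so only the factor 5/9 applies: -82 × 5/9 = -45.5556°C.
Final Celsius temperature: 332.8500 - 45.5556 = 287.2944°C.
In Fahrenheit: 287.2944 × 1.8 + 32 = 549.1°F.

549.1°F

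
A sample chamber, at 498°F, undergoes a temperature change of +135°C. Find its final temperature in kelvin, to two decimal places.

Initial temperature in Celsius: (498 - 32) × 5/9 = 258.8889°C.
Final Celsius temperature: 258.8889 + 135.0000 = 393.8889°C.
In kelvin: 393.8889 + 273.15 = 667.04 K.

667.04 K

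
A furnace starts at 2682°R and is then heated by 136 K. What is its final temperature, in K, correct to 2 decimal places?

Initial temperature in Celsius: (2682 - 491.67) × 5/9 = 1216.8500°C.
The 136 K change is an interval; Kelvin and Celsius degrees are the same size, so ΔC = +136°C.
Final Celsius temperature: 1216.8500 + 136.0000 = 1352.8500°C.
In kelvin: 1352.8500 + 273.15 = 1626.00 K.

1626.00 K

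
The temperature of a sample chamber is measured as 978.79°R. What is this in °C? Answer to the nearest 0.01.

270.62°C

In Celsius: (978.79 - 491.67) × 5/9 = 270.6222°C.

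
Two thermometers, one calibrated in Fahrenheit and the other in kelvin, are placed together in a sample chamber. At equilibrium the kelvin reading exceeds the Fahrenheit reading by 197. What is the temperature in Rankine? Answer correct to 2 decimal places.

Let x be the Fahrenheit reading; then the kelvin reading is 5/9·x + 255.372.
(5/9·x + 255.372) - x = 197  ⇒  (-4/9)·x = -58.3722  ⇒  x = 131.3375°F.
In Celsius: (131.3375 - 32) × 5/9 = 55.1875°C.
In Rankine: 55.1875 × 1.8 + 491.67 = 591.01°R.

591.01°R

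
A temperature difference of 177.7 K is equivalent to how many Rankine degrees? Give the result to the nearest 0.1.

319.9°R

For a temperature interval the offset drops out; only the factor 1.8 applies.
177.7 × 1.8 = 319.9.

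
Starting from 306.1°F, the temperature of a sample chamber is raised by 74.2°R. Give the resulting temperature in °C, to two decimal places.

193.50°C

Initial temperature in Celsius: (306.1 - 32) × 5/9 = 152.2778°C.
The 74.2°R change is an interval, so only the factor 5/9 applies: +74.2 × 5/9 = +41.2222°C.
Final Celsius temperature: 152.2778 + 41.2222 = 193.5000°C.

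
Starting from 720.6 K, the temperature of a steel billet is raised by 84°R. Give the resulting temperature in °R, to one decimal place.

1381.1°R

Initial temperature in Celsius: 720.6 - 273.15 = 447.4500°C.
The 84°R change is an interval, so only the factor 5/9 applies: +84 × 5/9 = +46.6667°C.
Final Celsius temperature: 447.4500 + 46.6667 = 494.1167°C.
In Rankine: 494.1167 × 1.8 + 491.67 = 1381.1°R.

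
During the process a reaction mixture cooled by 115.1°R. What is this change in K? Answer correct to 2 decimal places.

For a temperature interval the offset drops out; only the factor 5/9 applies.
115.1 × 5/9 = 63.94.

63.94 K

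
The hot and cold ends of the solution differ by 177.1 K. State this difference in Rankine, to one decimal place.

For a temperature interval the offset drops out; only the factor 1.8 applies.
177.1 × 1.8 = 318.8.

318.8°R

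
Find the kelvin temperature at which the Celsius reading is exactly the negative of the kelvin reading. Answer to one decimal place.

Let K be the kelvin reading. The Celsius reading is C = 1·K - 273.15.
Require C = -1·K: 1·K - 273.15 = -1·K.
(2)·K = 273.15  ⇒  K = 136.6.

136.6 K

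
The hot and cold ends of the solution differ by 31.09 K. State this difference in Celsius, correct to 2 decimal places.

Kelvin and Celsius degrees are the same size, so the interval is unchanged: 31.09.

31.09°C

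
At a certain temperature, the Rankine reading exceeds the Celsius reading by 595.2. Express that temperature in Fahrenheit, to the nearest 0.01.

Let x be the Celsius reading; then the Rankine reading is 1.8·x + 491.67.
(1.8·x + 491.67) - x = 595.2  ⇒  (0.8)·x = 103.53  ⇒  x = 129.4125°C.
In Fahrenheit: 129.4125 × 1.8 + 32 = 264.94°F.

264.94°F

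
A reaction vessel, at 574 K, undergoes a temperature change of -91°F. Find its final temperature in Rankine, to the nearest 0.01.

942.20°R

Initial temperature in Celsius: 574 - 273.15 = 300.8500°C.
The 91°F change is an interval, so only the factor 5/9 applies: -91 × 5/9 = -50.5556°C.
Final Celsius temperature: 300.8500 - 50.5556 = 250.2944°C.
In Rankine: 250.2944 × 1.8 + 491.67 = 942.20°R.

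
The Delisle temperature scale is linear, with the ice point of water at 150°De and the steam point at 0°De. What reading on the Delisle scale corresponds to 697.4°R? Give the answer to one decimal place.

First in Celsius: (697.4 - 491.67) × 5/9 = 114.2944°C.
Linearly onto the Delisle scale: 150 + (114.2944 / 100) × (0 - 150) = -21.4°De.

-21.4°De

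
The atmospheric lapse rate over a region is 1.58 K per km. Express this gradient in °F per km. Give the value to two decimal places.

Since only a temperature interval is involved, the additive offset between the scales drops out.
A change of 1 K is a change of 1.8°F, so 1.58 × 1.8 = 2.84.

2.84 °F/km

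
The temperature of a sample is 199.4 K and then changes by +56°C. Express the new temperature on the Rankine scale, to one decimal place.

459.7°R

Initial temperature in Celsius: 199.4 - 273.15 = -73.7500°C.
Final Celsius temperature: -73.7500 + 56.0000 = -17.7500°C.
In Rankine: -17.7500 × 1.8 + 491.67 = 459.7°R.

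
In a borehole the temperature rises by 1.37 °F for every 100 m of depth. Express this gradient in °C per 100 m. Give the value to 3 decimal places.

The quantity depends on a temperature interval, so only the ratio of degree sizes applies; the offset between the scales is irrelevant.
A change of 1°F is a change of 5/9°C, so 1.37 × 5/9 = 0.761.

0.761 °C/100 m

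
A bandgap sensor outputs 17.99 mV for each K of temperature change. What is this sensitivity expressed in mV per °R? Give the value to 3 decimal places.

Since only a temperature interval is involved, the additive offset between the scales drops out.
A change of 1°R is a change of 5/9 K, so per °R the value is 17.99 × 5/9 = 9.994.

9.994 mV per °R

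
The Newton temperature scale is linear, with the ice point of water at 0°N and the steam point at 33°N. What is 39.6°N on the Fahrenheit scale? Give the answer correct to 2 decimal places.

248.00°F

Linear interpolation between the fixed points: C = (39.6 - 0) × 100 / (33 - 0) = 120.0000°C.
Then 120.0000 × 1.8 + 32 = 248.00°F.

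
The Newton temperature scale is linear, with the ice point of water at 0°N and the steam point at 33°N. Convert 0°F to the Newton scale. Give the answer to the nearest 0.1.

-5.9°N

First in Celsius: (0 - 32) × 5/9 = -17.7778°C.
Linearly onto the Newton scale: 0 + (-17.7778 / 100) × (33 - 0) = -5.9°N.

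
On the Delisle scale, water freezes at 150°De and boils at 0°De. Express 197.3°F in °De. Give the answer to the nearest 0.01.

First in Celsius: (197.3 - 32) × 5/9 = 91.8333°C.
Linearly onto the Delisle scale: 150 + (91.8333 / 100) × (0 - 150) = 12.25°De.

12.25°De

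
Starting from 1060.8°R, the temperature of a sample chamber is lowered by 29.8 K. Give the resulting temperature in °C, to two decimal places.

Initial temperature in Celsius: (1060.8 - 491.67) × 5/9 = 316.1833°C.
The 29.8 K change is an interval; Kelvin and Celsius degrees are the same size, so ΔC = -29.8°C.
Final Celsius temperature: 316.1833 - 29.8000 = 286.3833°C.

286.38°C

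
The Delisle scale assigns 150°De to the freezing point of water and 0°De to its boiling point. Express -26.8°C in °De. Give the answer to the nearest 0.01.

Linearly onto the Delisle scale: 150 + (-26.8000 / 100) × (0 - 150) = 190.20°De.

190.20°De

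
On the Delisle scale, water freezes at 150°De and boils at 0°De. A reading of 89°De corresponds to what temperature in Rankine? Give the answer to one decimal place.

564.9°R

Linear interpolation between the fixed points: C = (89 - 150) × 100 / (0 - 150) = 40.6667°C.
Then 40.6667 × 1.8 + 491.67 = 564.9°R.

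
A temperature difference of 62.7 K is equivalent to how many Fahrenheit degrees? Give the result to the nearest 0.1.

An interval of 1 K corresponds to 1.8°F.
62.7 × 1.8 = 112.9.

112.9°F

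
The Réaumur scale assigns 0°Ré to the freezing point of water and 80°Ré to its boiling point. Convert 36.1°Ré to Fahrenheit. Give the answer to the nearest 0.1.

Linear interpolation between the fixed points: C = (36.1 - 0) × 100 / (80 - 0) = 45.1250°C.
Then 45.1250 × 1.8 + 32 = 113.2°F.

113.2°F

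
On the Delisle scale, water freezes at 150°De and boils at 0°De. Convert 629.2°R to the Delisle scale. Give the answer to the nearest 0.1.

35.4°De

First in Celsius: (629.2 - 491.67) × 5/9 = 76.4056°C.
Linearly onto the Delisle scale: 150 + (76.4056 / 100) × (0 - 150) = 35.4°De.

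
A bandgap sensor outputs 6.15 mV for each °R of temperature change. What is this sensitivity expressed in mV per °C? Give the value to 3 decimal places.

The quantity depends on a temperature interval, so only the ratio of degree sizes applies; the offset between the scales is irrelevant.
A change of 1°C is a change of 1.8°R, so per °C the value is 6.15 × 1.8 = 11.070.

11.070 mV per °C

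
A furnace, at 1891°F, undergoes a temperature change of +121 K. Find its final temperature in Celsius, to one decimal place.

1153.8°C

Initial temperature in Celsius: (1891 - 32) × 5/9 = 1032.7778°C.
The 121 K change is an interval; Kelvin and Celsius degrees are the same size, so ΔC = +121°C.
Final Celsius temperature: 1032.7778 + 121.0000 = 1153.7778°C.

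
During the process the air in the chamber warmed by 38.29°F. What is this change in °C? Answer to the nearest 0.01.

21.27°C

An interval of 1°F corresponds to 5/9°C.
38.29 × 5/9 = 21.27.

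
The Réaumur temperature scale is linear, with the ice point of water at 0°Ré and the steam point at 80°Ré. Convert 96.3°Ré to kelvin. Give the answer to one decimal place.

Linear interpolation between the fixed points: C = (96.3 - 0) × 100 / (80 - 0) = 120.3750°C.
Then 120.3750 + 273.15 = 393.5 K.

393.5 K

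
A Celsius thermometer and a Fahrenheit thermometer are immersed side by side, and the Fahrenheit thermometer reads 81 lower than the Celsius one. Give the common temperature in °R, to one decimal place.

Let x be the Celsius reading; then the Fahrenheit reading is 1.8·x + 32.
(1.8·x + 32) - x = -81  ⇒  (0.8)·x = -113  ⇒  x = -141.2500°C.
In Rankine: -141.2500 × 1.8 + 491.67 = 237.4°R.

237.4°R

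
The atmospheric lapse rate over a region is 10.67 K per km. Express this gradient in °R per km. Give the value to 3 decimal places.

The quantity depends on a temperature interval, so only the ratio of degree sizes applies; the offset between the scales is irrelevant.
A change of 1 K is a change of 1.8°R, so 10.67 × 1.8 = 19.206.

19.206 °R/km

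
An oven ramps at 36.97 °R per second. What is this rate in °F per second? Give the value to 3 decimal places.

36.970 °F/second

The quantity depends on a temperature interval, so only the ratio of degree sizes applies; the offset between the scales is irrelevant.
A change of 1°R is a change of 1°F, so 36.97 × 1 = 36.970.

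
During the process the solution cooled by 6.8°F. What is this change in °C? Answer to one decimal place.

For a temperature interval the offset drops out; only the factor 5/9 applies.
6.8 × 5/9 = 3.8.

3.8°C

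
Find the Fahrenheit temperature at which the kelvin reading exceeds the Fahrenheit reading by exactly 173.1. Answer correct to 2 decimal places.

185.11°F

Let F be the Fahrenheit reading. The kelvin reading is K = 5/9·F + 255.372.
Require K - F = 173.1: (-4/9)·F + 255.372 = 173.1.
F = (173.1 - 255.372) / (-4/9) = 185.11.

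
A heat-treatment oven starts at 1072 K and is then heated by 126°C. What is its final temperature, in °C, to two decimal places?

Initial temperature in Celsius: 1072 - 273.15 = 798.8500°C.
Final Celsius temperature: 798.8500 + 126.0000 = 924.8500°C.

924.85°C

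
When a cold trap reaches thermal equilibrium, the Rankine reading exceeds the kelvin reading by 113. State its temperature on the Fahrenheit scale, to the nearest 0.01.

Let x be the kelvin reading; then the Rankine reading is 1.8·x.
(1.8·x) - x = 113  ⇒  (0.8)·x = 113  ⇒  x = 141.2500 K.
In Celsius: 141.25 - 273.15 = -131.9000°C.
In Fahrenheit: -131.9000 × 1.8 + 32 = -205.42°F.

-205.42°F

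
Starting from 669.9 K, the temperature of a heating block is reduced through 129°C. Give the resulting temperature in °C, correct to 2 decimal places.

Initial temperature in Celsius: 669.9 - 273.15 = 396.7500°C.
Final Celsius temperature: 396.7500 - 129.0000 = 267.7500°C.

267.75°C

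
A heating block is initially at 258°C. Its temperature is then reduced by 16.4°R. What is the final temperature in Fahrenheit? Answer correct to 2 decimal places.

The 16.4°R change is an interval, so only the factor 5/9 applies: -16.4 × 5/9 = -9.1111°C.
Final Celsius temperature: 258.0000 - 9.1111 = 248.8889°C.
In Fahrenheit: 248.8889 × 1.8 + 32 = 480.00°F.

480.00°F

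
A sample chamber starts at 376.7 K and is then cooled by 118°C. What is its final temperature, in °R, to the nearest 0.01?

Initial temperature in Celsius: 376.7 - 273.15 = 103.5500°C.
Final Celsius temperature: 103.5500 - 118.0000 = -14.4500°C.
In Rankine: -14.4500 × 1.8 + 491.67 = 465.66°R.

465.66°R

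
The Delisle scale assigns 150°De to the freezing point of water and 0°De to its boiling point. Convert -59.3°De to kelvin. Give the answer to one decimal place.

Linear interpolation between the fixed points: C = (-59.3 - 150) × 100 / (0 - 150) = 139.5333°C.
Then 139.5333 + 273.15 = 412.7 K.

412.7 K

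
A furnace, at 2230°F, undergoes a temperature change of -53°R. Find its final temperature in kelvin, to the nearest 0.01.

1464.82 K

Initial temperature in Celsius: (2230 - 32) × 5/9 = 1221.1111°C.
The 53°R change is an interval, so only the factor 5/9 applies: -53 × 5/9 = -29.4444°C.
Final Celsius temperature: 1221.1111 - 29.4444 = 1191.6667°C.
In kelvin: 1191.6667 + 273.15 = 1464.82 K.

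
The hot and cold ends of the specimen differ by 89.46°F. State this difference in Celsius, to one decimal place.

For a temperature interval the offset drops out; only the factor 5/9 applies.
89.46 × 5/9 = 49.7.

49.7°C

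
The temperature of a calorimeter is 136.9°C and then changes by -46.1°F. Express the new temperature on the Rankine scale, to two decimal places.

691.99°R

The 46.1°F change is an interval, so only the factor 5/9 applies: -46.1 × 5/9 = -25.6111°C.
Final Celsius temperature: 136.9000 - 25.6111 = 111.2889°C.
In Rankine: 111.2889 × 1.8 + 491.67 = 691.99°R.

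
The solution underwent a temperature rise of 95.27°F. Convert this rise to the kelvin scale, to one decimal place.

Only the scale ratio 5/9 matters for a change in temperature.
95.27 × 5/9 = 52.9.

52.9 K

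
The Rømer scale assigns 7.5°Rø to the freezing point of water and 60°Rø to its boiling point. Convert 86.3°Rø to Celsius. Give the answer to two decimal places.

150.10°C

Linear interpolation between the fixed points: C = (86.3 - 7.5) × 100 / (60 - 7.5) = 150.0952°C.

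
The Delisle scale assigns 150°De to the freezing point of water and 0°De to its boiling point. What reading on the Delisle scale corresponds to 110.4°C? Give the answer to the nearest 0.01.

-15.60°De

Linearly onto the Delisle scale: 150 + (110.4000 / 100) × (0 - 150) = -15.60°De.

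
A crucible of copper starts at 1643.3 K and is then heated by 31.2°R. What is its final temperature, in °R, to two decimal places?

Initial temperature in Celsius: 1643.3 - 273.15 = 1370.1500°C.
The 31.2°R change is an interval, so only the factor 5/9 applies: +31.2 × 5/9 = +17.3333°C.
Final Celsius temperature: 1370.1500 + 17.3333 = 1387.4833°C.
In Rankine: 1387.4833 × 1.8 + 491.67 = 2989.14°R.

2989.14°R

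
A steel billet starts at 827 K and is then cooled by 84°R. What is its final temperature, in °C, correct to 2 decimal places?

Initial temperature in Celsius: 827 - 273.15 = 553.8500°C.
The 84°R change is an interval, so only the factor 5/9 applies: -84 × 5/9 = -46.6667°C.
Final Celsius temperature: 553.8500 - 46.6667 = 507.1833°C.

507.18°C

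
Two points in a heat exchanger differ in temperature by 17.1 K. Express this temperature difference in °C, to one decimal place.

17.1°C

Kelvin and Celsius degrees are the same size, so the interval is unchanged: 17.1.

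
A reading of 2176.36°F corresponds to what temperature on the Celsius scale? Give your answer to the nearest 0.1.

1191.3°C

In Celsius: (2176.36 - 32) × 5/9 = 1191.3111°C.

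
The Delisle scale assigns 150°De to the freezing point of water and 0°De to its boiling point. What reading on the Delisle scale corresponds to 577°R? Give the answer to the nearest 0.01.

78.89°De

First in Celsius: (577 - 491.67) × 5/9 = 47.4056°C.
Linearly onto the Delisle scale: 150 + (47.4056 / 100) × (0 - 150) = 78.89°De.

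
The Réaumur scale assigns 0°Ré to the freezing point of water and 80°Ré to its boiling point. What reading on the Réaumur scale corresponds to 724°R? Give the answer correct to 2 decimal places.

First in Celsius: (724 - 491.67) × 5/9 = 129.0722°C.
Linearly onto the Réaumur scale: 0 + (129.0722 / 100) × (80 - 0) = 103.26°Ré.

103.26°Ré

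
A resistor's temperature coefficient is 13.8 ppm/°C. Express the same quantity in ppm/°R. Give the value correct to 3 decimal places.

Since only a temperature interval is involved, the additive offset between the scales drops out.
A change of 1°R is a change of 5/9°C, so per °R the value is 13.8 × 5/9 = 7.667.

7.667 ppm/°R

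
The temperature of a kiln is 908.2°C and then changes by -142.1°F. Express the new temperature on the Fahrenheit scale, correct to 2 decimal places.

1524.66°F

The 142.1°F change is an interval, so only the factor 5/9 applies: -142.1 × 5/9 = -78.9444°C.
Final Celsius temperature: 908.2000 - 78.9444 = 829.2556°C.
In Fahrenheit: 829.2556 × 1.8 + 32 = 1524.66°F.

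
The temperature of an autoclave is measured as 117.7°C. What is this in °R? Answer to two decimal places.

In Rankine: 117.7000 × 1.8 + 491.67 = 703.53°R.

703.53°R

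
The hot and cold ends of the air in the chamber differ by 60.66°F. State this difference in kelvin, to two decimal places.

For a temperature interval the offset drops out; only the factor 5/9 applies.
60.66 × 5/9 = 33.70.

33.70 K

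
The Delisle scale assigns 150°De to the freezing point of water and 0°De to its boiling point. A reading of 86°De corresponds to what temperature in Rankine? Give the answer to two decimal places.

568.47°R

Linear interpolation between the fixed points: C = (86 - 150) × 100 / (0 - 150) = 42.6667°C.
Then 42.6667 × 1.8 + 491.67 = 568.47°R.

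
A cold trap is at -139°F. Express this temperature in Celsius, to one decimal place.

-95.0°C

In Celsius: (-139 - 32) × 5/9 = -95.0000°C.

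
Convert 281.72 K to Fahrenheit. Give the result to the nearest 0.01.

47.43°F

In Celsius: 281.72 - 273.15 = 8.5700°C.
In Fahrenheit: 8.5700 × 1.8 + 32 = 47.43°F.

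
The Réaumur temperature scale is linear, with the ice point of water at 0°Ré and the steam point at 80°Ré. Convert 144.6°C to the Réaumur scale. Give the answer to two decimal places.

Linearly onto the Réaumur scale: 0 + (144.6000 / 100) × (80 - 0) = 115.68°Ré.

115.68°Ré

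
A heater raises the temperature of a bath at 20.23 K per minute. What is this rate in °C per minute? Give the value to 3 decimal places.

20.230 °C/minute

The quantity depends on a temperature interval, so only the ratio of degree sizes applies; the offset between the scales is irrelevant.
A change of 1 K is a change of 1°C, so 20.23 × 1 = 20.230.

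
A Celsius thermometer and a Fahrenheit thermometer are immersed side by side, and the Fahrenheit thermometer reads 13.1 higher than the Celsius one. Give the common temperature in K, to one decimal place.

249.5 K

Let x be the Celsius reading; then the Fahrenheit reading is 1.8·x + 32.
(1.8·x + 32) - x = 13.1  ⇒  (0.8)·x = -18.9  ⇒  x = -23.6250°C.
In kelvin: -23.6250 + 273.15 = 249.5 K.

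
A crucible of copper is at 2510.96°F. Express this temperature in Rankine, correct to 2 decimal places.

In Celsius: (2510.96 - 32) × 5/9 = 1377.2000°C.
In Rankine: 1377.2000 × 1.8 + 491.67 = 2970.63°R.

2970.63°R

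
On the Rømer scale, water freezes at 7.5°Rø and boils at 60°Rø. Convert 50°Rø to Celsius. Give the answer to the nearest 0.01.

80.95°C

Linear interpolation between the fixed points: C = (50 - 7.5) × 100 / (60 - 7.5) = 80.9524°C.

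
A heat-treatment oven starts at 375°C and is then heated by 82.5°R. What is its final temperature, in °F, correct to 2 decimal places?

789.50°F

The 82.5°R change is an interval, so only the factor 5/9 applies: +82.5 × 5/9 = +45.8333°C.
Final Celsius temperature: 375.0000 + 45.8333 = 420.8333°C.
In Fahrenheit: 420.8333 × 1.8 + 32 = 789.50°F.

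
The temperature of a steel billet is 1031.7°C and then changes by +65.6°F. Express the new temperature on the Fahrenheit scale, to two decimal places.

The 65.6°F change is an interval, so only the factor 5/9 applies: +65.6 × 5/9 = +36.4444°C.
Final Celsius temperature: 1031.7000 + 36.4444 = 1068.1444°C.
In Fahrenheit: 1068.1444 × 1.8 + 32 = 1954.66°F.

1954.66°F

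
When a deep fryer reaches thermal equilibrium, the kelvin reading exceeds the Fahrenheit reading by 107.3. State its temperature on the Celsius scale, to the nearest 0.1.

Let x be the Fahrenheit reading; then the kelvin reading is 5/9·x + 255.372.
(5/9·x + 255.372) - x = 107.3  ⇒  (-4/9)·x = -148.072  ⇒  x = 333.1625°F.
In Celsius: (333.1625 - 32) × 5/9 = 167.3°C.

167.3°C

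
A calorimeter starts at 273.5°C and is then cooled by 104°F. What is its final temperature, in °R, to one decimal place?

The 104°F change is an interval, so only the factor 5/9 applies: -104 × 5/9 = -57.7778°C.
Final Celsius temperature: 273.5000 - 57.7778 = 215.7222°C.
In Rankine: 215.7222 × 1.8 + 491.67 = 880.0°R.

880.0°R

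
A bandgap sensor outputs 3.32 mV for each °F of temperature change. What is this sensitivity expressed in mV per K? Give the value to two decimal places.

5.98 mV per K

The quantity depends on a temperature interval, so only the ratio of degree sizes applies; the offset between the scales is irrelevant.
A change of 1 K is a change of 1.8°F, so per K the value is 3.32 × 1.8 = 5.98.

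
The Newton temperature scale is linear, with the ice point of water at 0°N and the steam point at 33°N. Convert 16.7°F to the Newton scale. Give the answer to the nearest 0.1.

-2.8°N

First in Celsius: (16.7 - 32) × 5/9 = -8.5000°C.
Linearly onto the Newton scale: 0 + (-8.5000 / 100) × (33 - 0) = -2.8°N.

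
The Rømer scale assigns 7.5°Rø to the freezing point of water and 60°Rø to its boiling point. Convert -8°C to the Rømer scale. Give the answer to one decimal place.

3.3°Rø

Linearly onto the Rømer scale: 7.5 + (-8.0000 / 100) × (60 - 7.5) = 3.3°Rø.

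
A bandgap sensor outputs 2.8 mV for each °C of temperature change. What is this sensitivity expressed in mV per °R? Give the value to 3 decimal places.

Since only a temperature interval is involved, the additive offset between the scales drops out.
A change of 1°R is a change of 5/9°C, so per °R the value is 2.8 × 5/9 = 1.556.

1.556 mV per °R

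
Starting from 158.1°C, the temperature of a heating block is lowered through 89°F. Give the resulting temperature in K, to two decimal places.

The 89°F change is an interval, so only the factor 5/9 applies: -89 × 5/9 = -49.4444°C.
Final Celsius temperature: 158.1000 - 49.4444 = 108.6556°C.
In kelvin: 108.6556 + 273.15 = 381.81 K.

381.81 K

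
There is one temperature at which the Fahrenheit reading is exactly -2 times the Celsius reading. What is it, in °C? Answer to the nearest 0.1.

Let C be the Celsius reading. The Fahrenheit reading is F = 1.8·C + 32.
Require F = -2·C: 1.8·C + 32 = -2·C.
(3.8)·C = -32  ⇒  C = -8.4.

-8.4°C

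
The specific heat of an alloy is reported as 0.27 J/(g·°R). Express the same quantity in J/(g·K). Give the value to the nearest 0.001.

The quantity depends on a temperature interval, so only the ratio of degree sizes applies; the offset between the scales is irrelevant.
A change of 1 K is a change of 1.8°R, so per K the value is 0.27 × 1.8 = 0.486.

0.486 J/(g·K)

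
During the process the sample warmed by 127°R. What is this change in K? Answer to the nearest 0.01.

70.56 K

An interval of 1°R corresponds to 5/9 K.
127 × 5/9 = 70.56.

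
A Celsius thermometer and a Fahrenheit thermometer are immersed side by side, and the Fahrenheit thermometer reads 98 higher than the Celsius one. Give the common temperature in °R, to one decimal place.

640.2°R

Let x be the Celsius reading; then the Fahrenheit reading is 1.8·x + 32.
(1.8·x + 32) - x = 98  ⇒  (0.8)·x = 66  ⇒  x = 82.5000°C.
In Rankine: 82.5000 × 1.8 + 491.67 = 640.2°R.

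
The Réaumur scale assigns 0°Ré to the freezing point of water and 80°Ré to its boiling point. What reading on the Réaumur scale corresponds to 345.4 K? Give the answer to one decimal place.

First in Celsius: 345.4 - 273.15 = 72.2500°C.
Linearly onto the Réaumur scale: 0 + (72.2500 / 100) × (80 - 0) = 57.8°Ré.

57.8°Ré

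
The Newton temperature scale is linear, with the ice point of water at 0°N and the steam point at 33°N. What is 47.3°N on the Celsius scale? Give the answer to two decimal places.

143.33°C

Linear interpolation between the fixed points: C = (47.3 - 0) × 100 / (33 - 0) = 143.3333°C.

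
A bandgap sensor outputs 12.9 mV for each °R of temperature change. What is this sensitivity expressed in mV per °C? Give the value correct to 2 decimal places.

The quantity depends on a temperature interval, so only the ratio of degree sizes applies; the offset between the scales is irrelevant.
A change of 1°C is a change of 1.8°R, so per °C the value is 12.9 × 1.8 = 23.22.

23.22 mV per °C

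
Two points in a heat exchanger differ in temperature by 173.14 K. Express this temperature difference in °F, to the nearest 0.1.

311.7°F

Only the scale ratio 1.8 matters for a change in temperature.
173.14 × 1.8 = 311.7.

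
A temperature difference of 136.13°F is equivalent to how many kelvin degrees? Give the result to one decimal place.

For a temperature interval the offset drops out; only the factor 5/9 applies.
136.13 × 5/9 = 75.6.

75.6 K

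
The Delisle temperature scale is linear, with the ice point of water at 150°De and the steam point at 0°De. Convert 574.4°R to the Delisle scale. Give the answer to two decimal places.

81.06°De

First in Celsius: (574.4 - 491.67) × 5/9 = 45.9611°C.
Linearly onto the Delisle scale: 150 + (45.9611 / 100) × (0 - 150) = 81.06°De.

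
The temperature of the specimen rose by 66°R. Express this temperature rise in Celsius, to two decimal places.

Only the scale ratio 5/9 matters for a change in temperature.
66 × 5/9 = 36.67.

36.67°C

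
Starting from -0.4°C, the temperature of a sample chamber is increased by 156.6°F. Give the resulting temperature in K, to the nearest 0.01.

The 156.6°F change is an interval, so only the factor 5/9 applies: +156.6 × 5/9 = +87.0000°C.
Final Celsius temperature: -0.4000 + 87.0000 = 86.6000°C.
In kelvin: 86.6000 + 273.15 = 359.75 K.

359.75 K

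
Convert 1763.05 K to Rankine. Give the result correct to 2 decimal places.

3173.49°R

In Celsius: 1763.05 - 273.15 = 1489.9000°C.
In Rankine: 1489.9000 × 1.8 + 491.67 = 3173.49°R.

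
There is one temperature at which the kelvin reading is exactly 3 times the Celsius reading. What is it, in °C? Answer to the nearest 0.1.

Let C be the Celsius reading. The kelvin reading is K = 1·C + 273.15.
Require K = 3·C: 1·C + 273.15 = 3·C.
(-2)·C = -273.15  ⇒  C = 136.6.

136.6°C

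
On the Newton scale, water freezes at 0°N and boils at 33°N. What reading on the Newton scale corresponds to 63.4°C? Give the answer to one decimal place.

Linearly onto the Newton scale: 0 + (63.4000 / 100) × (33 - 0) = 20.9°N.

20.9°N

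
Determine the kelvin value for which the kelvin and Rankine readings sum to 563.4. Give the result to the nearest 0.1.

Let K be the kelvin reading. The Rankine reading is R = 1.8·K.
Require K + R = 563.4: (2.8)·K = 563.4.
K = (563.4) / (2.8) = 201.2.

201.2 K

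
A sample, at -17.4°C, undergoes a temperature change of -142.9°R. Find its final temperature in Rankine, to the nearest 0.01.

The 142.9°R change is an interval, so only the factor 5/9 applies: -142.9 × 5/9 = -79.3889°C.
Final Celsius temperature: -17.4000 - 79.3889 = -96.7889°C.
In Rankine: -96.7889 × 1.8 + 491.67 = 317.45°R.

317.45°R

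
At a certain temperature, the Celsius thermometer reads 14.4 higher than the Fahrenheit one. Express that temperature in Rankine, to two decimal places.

387.27°R

Let x be the Fahrenheit reading; then the Celsius reading is 5/9·x - 17.7778.
(5/9·x - 17.7778) - x = 14.4  ⇒  (-4/9)·x = 32.1778  ⇒  x = -72.4000°F.
In Celsius: (-72.4 - 32) × 5/9 = -58.0000°C.
In Rankine: -58.0000 × 1.8 + 491.67 = 387.27°R.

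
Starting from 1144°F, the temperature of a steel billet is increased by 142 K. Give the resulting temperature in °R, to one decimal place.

1859.3°R

Initial temperature in Celsius: (1144 - 32) × 5/9 = 617.7778°C.
The 142 K change is an interval; Kelvin and Celsius degrees are the same size, so ΔC = +142°C.
Final Celsius temperature: 617.7778 + 142.0000 = 759.7778°C.
In Rankine: 759.7778 × 1.8 + 491.67 = 1859.3°R.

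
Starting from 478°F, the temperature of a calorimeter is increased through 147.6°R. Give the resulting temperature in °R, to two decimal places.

1085.27°R

Initial temperature in Celsius: (478 - 32) × 5/9 = 247.7778°C.
The 147.6°R change is an interval, so only the factor 5/9 applies: +147.6 × 5/9 = +82.0000°C.
Final Celsius temperature: 247.7778 + 82.0000 = 329.7778°C.
In Rankine: 329.7778 × 1.8 + 491.67 = 1085.27°R.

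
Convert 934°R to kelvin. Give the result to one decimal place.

518.9 K

In Celsius: (934 - 491.67) × 5/9 = 245.7389°C.
In kelvin: 245.7389 + 273.15 = 518.9 K.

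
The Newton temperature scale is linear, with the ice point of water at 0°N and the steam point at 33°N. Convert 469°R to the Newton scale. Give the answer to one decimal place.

First in Celsius: (469 - 491.67) × 5/9 = -12.5944°C.
Linearly onto the Newton scale: 0 + (-12.5944 / 100) × (33 - 0) = -4.2°N.

-4.2°N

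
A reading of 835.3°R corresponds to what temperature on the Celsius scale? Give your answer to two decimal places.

In Celsius: (835.3 - 491.67) × 5/9 = 190.9056°C.

190.91°C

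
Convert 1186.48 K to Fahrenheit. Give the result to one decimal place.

1676.0°F

In Celsius: 1186.48 - 273.15 = 913.3300°C.
In Fahrenheit: 913.3300 × 1.8 + 32 = 1676.0°F.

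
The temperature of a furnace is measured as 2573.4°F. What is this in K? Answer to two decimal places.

1685.04 K

In Celsius: (2573.4 - 32) × 5/9 = 1411.8889°C.
In kelvin: 1411.8889 + 273.15 = 1685.04 K.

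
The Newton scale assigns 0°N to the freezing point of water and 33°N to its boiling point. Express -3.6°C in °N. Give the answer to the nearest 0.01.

Linearly onto the Newton scale: 0 + (-3.6000 / 100) × (33 - 0) = -1.19°N.

-1.19°N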